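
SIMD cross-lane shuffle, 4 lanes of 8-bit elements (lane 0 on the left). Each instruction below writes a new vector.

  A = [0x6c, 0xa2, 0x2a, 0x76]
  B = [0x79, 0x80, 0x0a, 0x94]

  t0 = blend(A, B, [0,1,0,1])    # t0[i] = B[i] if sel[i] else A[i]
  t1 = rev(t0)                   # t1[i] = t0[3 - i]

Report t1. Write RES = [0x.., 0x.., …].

t0 = [0x6c, 0x80, 0x2a, 0x94]
t1 = [0x94, 0x2a, 0x80, 0x6c]

RES = [0x94, 0x2a, 0x80, 0x6c]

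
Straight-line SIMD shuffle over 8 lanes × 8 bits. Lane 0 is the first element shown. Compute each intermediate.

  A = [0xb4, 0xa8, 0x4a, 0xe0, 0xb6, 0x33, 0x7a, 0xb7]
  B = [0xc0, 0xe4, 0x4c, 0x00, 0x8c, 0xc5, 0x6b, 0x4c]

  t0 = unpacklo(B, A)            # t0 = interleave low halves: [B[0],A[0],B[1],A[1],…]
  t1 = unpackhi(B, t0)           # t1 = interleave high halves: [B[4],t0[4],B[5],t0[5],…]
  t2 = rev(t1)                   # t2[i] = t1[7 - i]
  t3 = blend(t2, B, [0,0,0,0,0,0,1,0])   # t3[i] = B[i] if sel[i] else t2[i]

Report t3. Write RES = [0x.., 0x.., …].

  t0: c0 b4 e4 a8 4c 4a 00 e0
  t1: 8c 4c c5 4a 6b 00 4c e0
  t2: e0 4c 00 6b 4a c5 4c 8c
  t3: e0 4c 00 6b 4a c5 6b 8c

RES = [0xe0, 0x4c, 0x00, 0x6b, 0x4a, 0xc5, 0x6b, 0x8c]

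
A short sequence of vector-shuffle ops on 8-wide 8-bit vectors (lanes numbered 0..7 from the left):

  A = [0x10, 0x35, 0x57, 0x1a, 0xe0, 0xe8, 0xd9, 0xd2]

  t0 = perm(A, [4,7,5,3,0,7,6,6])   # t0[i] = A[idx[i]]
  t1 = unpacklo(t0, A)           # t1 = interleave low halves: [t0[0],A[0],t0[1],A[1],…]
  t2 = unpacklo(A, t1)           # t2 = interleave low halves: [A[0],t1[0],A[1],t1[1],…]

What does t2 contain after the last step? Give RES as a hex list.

  t0: e0 d2 e8 1a 10 d2 d9 d9
  t1: e0 10 d2 35 e8 57 1a 1a
  t2: 10 e0 35 10 57 d2 1a 35

RES = [ 0x10  0xe0  0x35  0x10  0x57  0xd2  0x1a  0x35 ]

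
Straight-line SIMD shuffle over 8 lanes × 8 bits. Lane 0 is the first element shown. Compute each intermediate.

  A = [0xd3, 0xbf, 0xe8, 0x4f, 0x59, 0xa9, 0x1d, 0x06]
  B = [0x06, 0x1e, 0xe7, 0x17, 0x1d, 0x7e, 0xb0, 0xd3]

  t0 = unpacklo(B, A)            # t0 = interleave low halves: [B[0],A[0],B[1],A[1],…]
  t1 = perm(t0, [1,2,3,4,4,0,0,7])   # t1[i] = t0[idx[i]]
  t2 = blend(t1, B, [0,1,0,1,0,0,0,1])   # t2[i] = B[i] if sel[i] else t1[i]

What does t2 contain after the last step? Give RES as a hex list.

→ t0 |06|d3|1e|bf|e7|e8|17|4f|
→ t1 |d3|1e|bf|e7|e7|06|06|4f|
→ t2 |d3|1e|bf|17|e7|06|06|d3|

RES = [ 0xd3  0x1e  0xbf  0x17  0xe7  0x06  0x06  0xd3 ]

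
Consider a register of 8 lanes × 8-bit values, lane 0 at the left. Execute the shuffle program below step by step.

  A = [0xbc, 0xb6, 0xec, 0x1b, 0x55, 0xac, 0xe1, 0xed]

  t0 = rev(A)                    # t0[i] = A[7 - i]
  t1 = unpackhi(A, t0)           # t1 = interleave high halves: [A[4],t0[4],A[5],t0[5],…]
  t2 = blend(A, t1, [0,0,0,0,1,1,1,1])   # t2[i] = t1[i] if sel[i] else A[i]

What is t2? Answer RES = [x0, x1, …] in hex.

→ t0 |ed|e1|ac|55|1b|ec|b6|bc|
→ t1 |55|1b|ac|ec|e1|b6|ed|bc|
→ t2 |bc|b6|ec|1b|e1|b6|ed|bc|

RES = [0xbc, 0xb6, 0xec, 0x1b, 0xe1, 0xb6, 0xed, 0xbc]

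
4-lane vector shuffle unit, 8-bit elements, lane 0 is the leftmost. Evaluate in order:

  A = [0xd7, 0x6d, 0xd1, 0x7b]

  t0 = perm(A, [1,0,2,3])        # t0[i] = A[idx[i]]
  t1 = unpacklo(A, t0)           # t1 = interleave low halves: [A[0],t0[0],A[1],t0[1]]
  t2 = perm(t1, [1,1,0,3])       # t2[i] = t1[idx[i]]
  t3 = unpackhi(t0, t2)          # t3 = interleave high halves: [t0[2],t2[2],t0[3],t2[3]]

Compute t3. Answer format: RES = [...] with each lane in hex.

RES = [ 0xd1  0xd7  0x7b  0xd7 ]

→ t0 |6d|d7|d1|7b|
→ t1 |d7|6d|6d|d7|
→ t2 |6d|6d|d7|d7|
→ t3 |d1|d7|7b|d7|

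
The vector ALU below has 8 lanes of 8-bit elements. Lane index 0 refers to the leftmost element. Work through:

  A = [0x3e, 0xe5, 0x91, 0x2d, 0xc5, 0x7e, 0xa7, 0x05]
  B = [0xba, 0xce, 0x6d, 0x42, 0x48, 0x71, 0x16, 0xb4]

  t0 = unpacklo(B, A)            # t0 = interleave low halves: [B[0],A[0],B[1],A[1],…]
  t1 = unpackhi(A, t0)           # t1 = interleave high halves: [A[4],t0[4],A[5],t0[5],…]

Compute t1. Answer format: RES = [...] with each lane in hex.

t0 = [0xba, 0x3e, 0xce, 0xe5, 0x6d, 0x91, 0x42, 0x2d]
t1 = [0xc5, 0x6d, 0x7e, 0x91, 0xa7, 0x42, 0x05, 0x2d]

RES = [0xc5, 0x6d, 0x7e, 0x91, 0xa7, 0x42, 0x05, 0x2d]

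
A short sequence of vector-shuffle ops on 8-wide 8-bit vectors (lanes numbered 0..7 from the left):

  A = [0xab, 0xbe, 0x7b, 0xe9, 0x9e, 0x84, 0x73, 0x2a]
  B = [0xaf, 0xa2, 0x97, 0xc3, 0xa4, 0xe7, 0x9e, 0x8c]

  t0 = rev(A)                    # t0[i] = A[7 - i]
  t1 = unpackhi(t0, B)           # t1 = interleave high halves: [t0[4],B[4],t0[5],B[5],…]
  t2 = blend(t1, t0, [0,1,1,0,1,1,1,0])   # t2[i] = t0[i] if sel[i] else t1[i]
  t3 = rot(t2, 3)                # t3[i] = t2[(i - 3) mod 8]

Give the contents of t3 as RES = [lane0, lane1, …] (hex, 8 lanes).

RES = [0x7b, 0xbe, 0x8c, 0xe9, 0x73, 0x84, 0xe7, 0xe9]

t0 = [0x2a, 0x73, 0x84, 0x9e, 0xe9, 0x7b, 0xbe, 0xab]
t1 = [0xe9, 0xa4, 0x7b, 0xe7, 0xbe, 0x9e, 0xab, 0x8c]
t2 = [0xe9, 0x73, 0x84, 0xe7, 0xe9, 0x7b, 0xbe, 0x8c]
t3 = [0x7b, 0xbe, 0x8c, 0xe9, 0x73, 0x84, 0xe7, 0xe9]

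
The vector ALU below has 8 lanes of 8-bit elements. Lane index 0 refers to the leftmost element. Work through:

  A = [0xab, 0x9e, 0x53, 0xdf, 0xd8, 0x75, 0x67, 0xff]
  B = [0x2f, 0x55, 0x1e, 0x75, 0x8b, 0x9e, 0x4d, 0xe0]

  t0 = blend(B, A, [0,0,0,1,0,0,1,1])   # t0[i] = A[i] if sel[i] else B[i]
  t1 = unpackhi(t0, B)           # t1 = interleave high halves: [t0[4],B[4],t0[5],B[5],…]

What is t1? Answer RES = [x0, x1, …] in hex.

t0 = [0x2f, 0x55, 0x1e, 0xdf, 0x8b, 0x9e, 0x67, 0xff]
t1 = [0x8b, 0x8b, 0x9e, 0x9e, 0x67, 0x4d, 0xff, 0xe0]

RES = [ 0x8b  0x8b  0x9e  0x9e  0x67  0x4d  0xff  0xe0 ]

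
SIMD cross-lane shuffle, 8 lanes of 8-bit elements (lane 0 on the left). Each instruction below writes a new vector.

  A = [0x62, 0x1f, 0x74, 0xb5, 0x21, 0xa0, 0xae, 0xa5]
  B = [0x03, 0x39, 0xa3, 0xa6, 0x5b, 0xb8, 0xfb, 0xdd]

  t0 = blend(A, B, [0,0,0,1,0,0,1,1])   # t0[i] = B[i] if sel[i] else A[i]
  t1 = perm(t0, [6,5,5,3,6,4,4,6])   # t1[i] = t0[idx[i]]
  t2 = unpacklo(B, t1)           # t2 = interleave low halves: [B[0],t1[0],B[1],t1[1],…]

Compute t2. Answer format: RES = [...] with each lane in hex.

RES = [ 0x03  0xfb  0x39  0xa0  0xa3  0xa0  0xa6  0xa6 ]

t0 = [0x62, 0x1f, 0x74, 0xa6, 0x21, 0xa0, 0xfb, 0xdd]
t1 = [0xfb, 0xa0, 0xa0, 0xa6, 0xfb, 0x21, 0x21, 0xfb]
t2 = [0x03, 0xfb, 0x39, 0xa0, 0xa3, 0xa0, 0xa6, 0xa6]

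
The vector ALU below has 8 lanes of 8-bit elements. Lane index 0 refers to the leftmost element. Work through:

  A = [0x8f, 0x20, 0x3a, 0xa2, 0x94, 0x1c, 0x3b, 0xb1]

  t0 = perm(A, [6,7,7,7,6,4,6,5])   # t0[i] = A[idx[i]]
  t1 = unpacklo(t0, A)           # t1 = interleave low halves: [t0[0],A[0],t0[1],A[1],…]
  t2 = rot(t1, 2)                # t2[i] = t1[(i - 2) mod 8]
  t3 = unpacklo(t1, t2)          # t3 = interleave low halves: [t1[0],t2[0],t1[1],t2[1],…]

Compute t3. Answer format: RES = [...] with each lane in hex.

RES = [0x3b, 0xb1, 0x8f, 0xa2, 0xb1, 0x3b, 0x20, 0x8f]

  t0: 3b b1 b1 b1 3b 94 3b 1c
  t1: 3b 8f b1 20 b1 3a b1 a2
  t2: b1 a2 3b 8f b1 20 b1 3a
  t3: 3b b1 8f a2 b1 3b 20 8f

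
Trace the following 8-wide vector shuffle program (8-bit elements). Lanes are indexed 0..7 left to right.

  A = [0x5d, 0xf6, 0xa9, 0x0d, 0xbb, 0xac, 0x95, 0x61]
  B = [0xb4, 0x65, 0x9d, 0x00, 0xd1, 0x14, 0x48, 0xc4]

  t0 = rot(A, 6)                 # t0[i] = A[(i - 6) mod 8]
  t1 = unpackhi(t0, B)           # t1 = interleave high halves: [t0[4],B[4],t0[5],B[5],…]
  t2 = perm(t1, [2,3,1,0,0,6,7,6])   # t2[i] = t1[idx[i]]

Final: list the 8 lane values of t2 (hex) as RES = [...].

RES = [ 0x61  0x14  0xd1  0x95  0x95  0xf6  0xc4  0xf6 ]

  t0: a9 0d bb ac 95 61 5d f6
  t1: 95 d1 61 14 5d 48 f6 c4
  t2: 61 14 d1 95 95 f6 c4 f6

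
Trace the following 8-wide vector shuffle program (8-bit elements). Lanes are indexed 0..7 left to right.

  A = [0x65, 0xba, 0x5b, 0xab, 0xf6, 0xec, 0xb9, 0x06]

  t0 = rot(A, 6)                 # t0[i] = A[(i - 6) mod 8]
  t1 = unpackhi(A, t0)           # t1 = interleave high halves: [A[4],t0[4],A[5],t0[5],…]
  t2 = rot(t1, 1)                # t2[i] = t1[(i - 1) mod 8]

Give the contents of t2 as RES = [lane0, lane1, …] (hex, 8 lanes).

RES = [ 0xba  0xf6  0xb9  0xec  0x06  0xb9  0x65  0x06 ]

  t0: 5b ab f6 ec b9 06 65 ba
  t1: f6 b9 ec 06 b9 65 06 ba
  t2: ba f6 b9 ec 06 b9 65 06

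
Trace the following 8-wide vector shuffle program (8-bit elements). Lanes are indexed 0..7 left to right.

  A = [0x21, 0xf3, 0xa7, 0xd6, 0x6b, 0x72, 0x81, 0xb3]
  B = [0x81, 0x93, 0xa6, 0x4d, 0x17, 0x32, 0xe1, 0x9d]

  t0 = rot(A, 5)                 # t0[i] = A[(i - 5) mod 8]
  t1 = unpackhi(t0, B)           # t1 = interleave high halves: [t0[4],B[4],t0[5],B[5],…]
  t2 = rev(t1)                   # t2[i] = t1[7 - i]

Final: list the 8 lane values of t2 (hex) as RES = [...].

t0 = [0xd6, 0x6b, 0x72, 0x81, 0xb3, 0x21, 0xf3, 0xa7]
t1 = [0xb3, 0x17, 0x21, 0x32, 0xf3, 0xe1, 0xa7, 0x9d]
t2 = [0x9d, 0xa7, 0xe1, 0xf3, 0x32, 0x21, 0x17, 0xb3]

RES = [ 0x9d  0xa7  0xe1  0xf3  0x32  0x21  0x17  0xb3 ]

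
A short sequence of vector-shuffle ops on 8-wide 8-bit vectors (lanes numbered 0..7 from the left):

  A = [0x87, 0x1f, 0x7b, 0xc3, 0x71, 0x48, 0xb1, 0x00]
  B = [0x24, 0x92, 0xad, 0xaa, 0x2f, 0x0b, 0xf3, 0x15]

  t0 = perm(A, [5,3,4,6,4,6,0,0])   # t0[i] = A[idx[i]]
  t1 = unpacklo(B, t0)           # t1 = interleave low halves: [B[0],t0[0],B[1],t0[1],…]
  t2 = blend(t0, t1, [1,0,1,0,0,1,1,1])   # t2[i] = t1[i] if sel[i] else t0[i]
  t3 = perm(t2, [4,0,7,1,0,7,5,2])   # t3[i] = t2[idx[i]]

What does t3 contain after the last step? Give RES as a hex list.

→ t0 |48|c3|71|b1|71|b1|87|87|
→ t1 |24|48|92|c3|ad|71|aa|b1|
→ t2 |24|c3|92|b1|71|71|aa|b1|
→ t3 |71|24|b1|c3|24|b1|71|92|

RES = [ 0x71  0x24  0xb1  0xc3  0x24  0xb1  0x71  0x92 ]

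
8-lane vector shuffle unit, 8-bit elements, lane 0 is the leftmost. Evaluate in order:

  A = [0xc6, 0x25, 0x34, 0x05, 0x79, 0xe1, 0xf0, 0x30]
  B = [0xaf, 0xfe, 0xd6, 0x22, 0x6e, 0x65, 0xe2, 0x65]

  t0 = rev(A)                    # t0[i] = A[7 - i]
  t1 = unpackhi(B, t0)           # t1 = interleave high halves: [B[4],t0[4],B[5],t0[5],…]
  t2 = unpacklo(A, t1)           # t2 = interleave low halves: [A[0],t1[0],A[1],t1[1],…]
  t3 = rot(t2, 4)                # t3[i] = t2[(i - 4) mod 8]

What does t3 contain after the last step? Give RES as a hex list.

  t0: 30 f0 e1 79 05 34 25 c6
  t1: 6e 05 65 34 e2 25 65 c6
  t2: c6 6e 25 05 34 65 05 34
  t3: 34 65 05 34 c6 6e 25 05

RES = [0x34, 0x65, 0x05, 0x34, 0xc6, 0x6e, 0x25, 0x05]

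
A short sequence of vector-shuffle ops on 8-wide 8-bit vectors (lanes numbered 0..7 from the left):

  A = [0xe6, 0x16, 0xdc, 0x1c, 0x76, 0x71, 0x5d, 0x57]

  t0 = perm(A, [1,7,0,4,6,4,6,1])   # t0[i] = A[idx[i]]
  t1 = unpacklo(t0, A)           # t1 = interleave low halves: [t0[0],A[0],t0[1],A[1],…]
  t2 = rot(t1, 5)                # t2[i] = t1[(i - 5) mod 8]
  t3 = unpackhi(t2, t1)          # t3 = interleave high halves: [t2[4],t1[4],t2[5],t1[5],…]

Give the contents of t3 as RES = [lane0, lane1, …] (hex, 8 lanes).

RES = [0x1c, 0xe6, 0x16, 0xdc, 0xe6, 0x76, 0x57, 0x1c]

→ t0 |16|57|e6|76|5d|76|5d|16|
→ t1 |16|e6|57|16|e6|dc|76|1c|
→ t2 |16|e6|dc|76|1c|16|e6|57|
→ t3 |1c|e6|16|dc|e6|76|57|1c|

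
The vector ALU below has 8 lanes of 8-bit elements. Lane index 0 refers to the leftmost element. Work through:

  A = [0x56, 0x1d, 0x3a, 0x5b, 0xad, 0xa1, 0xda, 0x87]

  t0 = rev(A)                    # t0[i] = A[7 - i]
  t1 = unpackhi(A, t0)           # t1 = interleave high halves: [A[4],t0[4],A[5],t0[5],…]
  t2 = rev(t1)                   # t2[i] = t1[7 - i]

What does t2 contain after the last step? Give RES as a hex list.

RES = [0x56, 0x87, 0x1d, 0xda, 0x3a, 0xa1, 0x5b, 0xad]

  t0: 87 da a1 ad 5b 3a 1d 56
  t1: ad 5b a1 3a da 1d 87 56
  t2: 56 87 1d da 3a a1 5b ad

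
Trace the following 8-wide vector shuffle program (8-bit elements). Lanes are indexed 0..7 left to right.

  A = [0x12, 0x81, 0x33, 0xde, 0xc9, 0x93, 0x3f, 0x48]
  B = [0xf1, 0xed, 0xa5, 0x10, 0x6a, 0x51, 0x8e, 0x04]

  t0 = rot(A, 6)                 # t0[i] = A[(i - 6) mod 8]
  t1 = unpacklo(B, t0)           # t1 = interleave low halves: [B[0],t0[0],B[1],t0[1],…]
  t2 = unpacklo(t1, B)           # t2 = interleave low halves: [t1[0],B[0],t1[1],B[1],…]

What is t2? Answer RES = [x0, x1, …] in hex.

RES = [ 0xf1  0xf1  0x33  0xed  0xed  0xa5  0xde  0x10 ]

→ t0 |33|de|c9|93|3f|48|12|81|
→ t1 |f1|33|ed|de|a5|c9|10|93|
→ t2 |f1|f1|33|ed|ed|a5|de|10|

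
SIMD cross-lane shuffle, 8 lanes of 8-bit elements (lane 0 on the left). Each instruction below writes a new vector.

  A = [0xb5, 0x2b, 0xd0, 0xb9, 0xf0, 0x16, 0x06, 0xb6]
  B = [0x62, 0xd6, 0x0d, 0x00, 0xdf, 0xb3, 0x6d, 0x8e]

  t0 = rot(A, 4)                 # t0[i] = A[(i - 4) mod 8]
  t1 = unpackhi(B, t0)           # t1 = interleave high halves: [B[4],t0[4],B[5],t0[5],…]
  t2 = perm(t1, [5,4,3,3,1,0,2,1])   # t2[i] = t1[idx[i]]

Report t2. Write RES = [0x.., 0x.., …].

RES = [0xd0, 0x6d, 0x2b, 0x2b, 0xb5, 0xdf, 0xb3, 0xb5]

  t0: f0 16 06 b6 b5 2b d0 b9
  t1: df b5 b3 2b 6d d0 8e b9
  t2: d0 6d 2b 2b b5 df b3 b5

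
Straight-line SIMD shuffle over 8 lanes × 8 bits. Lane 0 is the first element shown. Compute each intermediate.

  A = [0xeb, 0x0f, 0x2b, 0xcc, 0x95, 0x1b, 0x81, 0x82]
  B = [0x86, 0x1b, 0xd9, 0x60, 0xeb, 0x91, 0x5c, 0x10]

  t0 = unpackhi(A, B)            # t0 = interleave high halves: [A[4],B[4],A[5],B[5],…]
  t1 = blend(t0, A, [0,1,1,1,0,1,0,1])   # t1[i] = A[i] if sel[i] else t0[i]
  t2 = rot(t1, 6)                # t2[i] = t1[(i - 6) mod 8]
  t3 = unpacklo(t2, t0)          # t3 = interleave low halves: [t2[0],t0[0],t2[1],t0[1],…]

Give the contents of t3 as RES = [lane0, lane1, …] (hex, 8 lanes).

RES = [ 0x2b  0x95  0xcc  0xeb  0x81  0x1b  0x1b  0x91 ]

t0 = [0x95, 0xeb, 0x1b, 0x91, 0x81, 0x5c, 0x82, 0x10]
t1 = [0x95, 0x0f, 0x2b, 0xcc, 0x81, 0x1b, 0x82, 0x82]
t2 = [0x2b, 0xcc, 0x81, 0x1b, 0x82, 0x82, 0x95, 0x0f]
t3 = [0x2b, 0x95, 0xcc, 0xeb, 0x81, 0x1b, 0x1b, 0x91]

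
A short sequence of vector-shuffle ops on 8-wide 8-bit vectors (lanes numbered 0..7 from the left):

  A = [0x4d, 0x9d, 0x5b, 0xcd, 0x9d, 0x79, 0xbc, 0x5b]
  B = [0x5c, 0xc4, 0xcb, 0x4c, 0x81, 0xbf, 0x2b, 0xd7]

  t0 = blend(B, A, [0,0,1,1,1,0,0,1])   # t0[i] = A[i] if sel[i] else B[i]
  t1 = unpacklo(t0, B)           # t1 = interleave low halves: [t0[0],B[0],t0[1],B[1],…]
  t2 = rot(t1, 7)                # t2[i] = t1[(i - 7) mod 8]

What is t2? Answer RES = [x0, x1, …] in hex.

RES = [ 0x5c  0xc4  0xc4  0x5b  0xcb  0xcd  0x4c  0x5c ]

→ t0 |5c|c4|5b|cd|9d|bf|2b|5b|
→ t1 |5c|5c|c4|c4|5b|cb|cd|4c|
→ t2 |5c|c4|c4|5b|cb|cd|4c|5c|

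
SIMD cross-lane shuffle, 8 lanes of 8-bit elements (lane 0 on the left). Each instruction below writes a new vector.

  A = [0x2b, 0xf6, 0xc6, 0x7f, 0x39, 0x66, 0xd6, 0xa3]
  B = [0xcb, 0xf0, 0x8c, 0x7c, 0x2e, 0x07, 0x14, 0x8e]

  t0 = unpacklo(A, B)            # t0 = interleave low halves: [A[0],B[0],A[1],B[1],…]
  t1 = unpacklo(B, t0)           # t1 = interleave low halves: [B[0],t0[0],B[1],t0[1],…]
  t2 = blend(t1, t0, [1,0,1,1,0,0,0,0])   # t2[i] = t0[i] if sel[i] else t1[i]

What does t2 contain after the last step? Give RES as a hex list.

t0 = [0x2b, 0xcb, 0xf6, 0xf0, 0xc6, 0x8c, 0x7f, 0x7c]
t1 = [0xcb, 0x2b, 0xf0, 0xcb, 0x8c, 0xf6, 0x7c, 0xf0]
t2 = [0x2b, 0x2b, 0xf6, 0xf0, 0x8c, 0xf6, 0x7c, 0xf0]

RES = [ 0x2b  0x2b  0xf6  0xf0  0x8c  0xf6  0x7c  0xf0 ]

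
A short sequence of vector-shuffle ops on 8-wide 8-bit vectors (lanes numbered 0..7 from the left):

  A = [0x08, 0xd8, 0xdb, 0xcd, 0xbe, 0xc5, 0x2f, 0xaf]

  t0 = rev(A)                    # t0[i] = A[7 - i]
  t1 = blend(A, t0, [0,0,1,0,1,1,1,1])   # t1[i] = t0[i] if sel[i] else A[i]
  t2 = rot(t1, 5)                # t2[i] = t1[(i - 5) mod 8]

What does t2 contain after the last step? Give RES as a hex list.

→ t0 |af|2f|c5|be|cd|db|d8|08|
→ t1 |08|d8|c5|cd|cd|db|d8|08|
→ t2 |cd|cd|db|d8|08|08|d8|c5|

RES = [ 0xcd  0xcd  0xdb  0xd8  0x08  0x08  0xd8  0xc5 ]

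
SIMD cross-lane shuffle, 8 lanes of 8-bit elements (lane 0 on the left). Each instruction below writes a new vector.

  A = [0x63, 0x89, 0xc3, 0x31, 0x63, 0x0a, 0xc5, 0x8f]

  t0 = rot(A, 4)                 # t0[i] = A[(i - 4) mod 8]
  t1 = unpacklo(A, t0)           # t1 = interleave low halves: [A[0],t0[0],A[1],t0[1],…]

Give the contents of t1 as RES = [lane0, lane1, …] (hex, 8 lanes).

→ t0 |63|0a|c5|8f|63|89|c3|31|
→ t1 |63|63|89|0a|c3|c5|31|8f|

RES = [ 0x63  0x63  0x89  0x0a  0xc3  0xc5  0x31  0x8f ]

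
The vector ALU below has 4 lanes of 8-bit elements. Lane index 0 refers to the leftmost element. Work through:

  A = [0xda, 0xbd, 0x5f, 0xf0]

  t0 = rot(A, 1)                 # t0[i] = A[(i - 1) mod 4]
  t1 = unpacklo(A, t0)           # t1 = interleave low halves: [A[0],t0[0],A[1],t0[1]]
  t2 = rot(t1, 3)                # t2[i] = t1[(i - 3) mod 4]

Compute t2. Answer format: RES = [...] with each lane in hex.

RES = [0xf0, 0xbd, 0xda, 0xda]

→ t0 |f0|da|bd|5f|
→ t1 |da|f0|bd|da|
→ t2 |f0|bd|da|da|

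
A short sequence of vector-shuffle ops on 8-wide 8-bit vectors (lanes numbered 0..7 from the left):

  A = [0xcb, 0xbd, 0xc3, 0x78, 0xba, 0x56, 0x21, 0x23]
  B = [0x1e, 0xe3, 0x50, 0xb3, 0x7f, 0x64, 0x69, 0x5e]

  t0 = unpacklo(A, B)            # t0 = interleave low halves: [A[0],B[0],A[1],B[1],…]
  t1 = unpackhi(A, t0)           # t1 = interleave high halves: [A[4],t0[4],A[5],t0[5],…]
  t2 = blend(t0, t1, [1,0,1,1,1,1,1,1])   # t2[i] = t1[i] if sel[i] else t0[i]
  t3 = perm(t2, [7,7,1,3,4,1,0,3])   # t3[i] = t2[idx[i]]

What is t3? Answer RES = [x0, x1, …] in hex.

RES = [0xb3, 0xb3, 0x1e, 0x50, 0x21, 0x1e, 0xba, 0x50]

→ t0 |cb|1e|bd|e3|c3|50|78|b3|
→ t1 |ba|c3|56|50|21|78|23|b3|
→ t2 |ba|1e|56|50|21|78|23|b3|
→ t3 |b3|b3|1e|50|21|1e|ba|50|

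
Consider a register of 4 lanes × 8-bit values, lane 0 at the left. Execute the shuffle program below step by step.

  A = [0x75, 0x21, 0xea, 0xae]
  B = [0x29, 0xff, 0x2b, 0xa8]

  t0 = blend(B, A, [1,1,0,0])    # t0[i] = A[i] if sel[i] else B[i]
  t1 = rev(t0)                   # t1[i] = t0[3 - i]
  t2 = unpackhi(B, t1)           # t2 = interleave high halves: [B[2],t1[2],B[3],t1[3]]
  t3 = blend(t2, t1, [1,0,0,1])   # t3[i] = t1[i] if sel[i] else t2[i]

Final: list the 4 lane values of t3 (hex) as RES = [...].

RES = [ 0xa8  0x21  0xa8  0x75 ]

→ t0 |75|21|2b|a8|
→ t1 |a8|2b|21|75|
→ t2 |2b|21|a8|75|
→ t3 |a8|21|a8|75|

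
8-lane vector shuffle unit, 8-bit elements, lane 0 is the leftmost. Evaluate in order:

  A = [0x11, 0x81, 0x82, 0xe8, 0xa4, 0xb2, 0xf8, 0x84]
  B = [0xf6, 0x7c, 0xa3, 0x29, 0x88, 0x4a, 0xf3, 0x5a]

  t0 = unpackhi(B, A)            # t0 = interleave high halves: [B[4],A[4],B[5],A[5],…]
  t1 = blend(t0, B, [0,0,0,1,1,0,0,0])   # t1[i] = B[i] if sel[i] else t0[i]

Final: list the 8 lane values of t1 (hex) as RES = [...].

RES = [0x88, 0xa4, 0x4a, 0x29, 0x88, 0xf8, 0x5a, 0x84]

t0 = [0x88, 0xa4, 0x4a, 0xb2, 0xf3, 0xf8, 0x5a, 0x84]
t1 = [0x88, 0xa4, 0x4a, 0x29, 0x88, 0xf8, 0x5a, 0x84]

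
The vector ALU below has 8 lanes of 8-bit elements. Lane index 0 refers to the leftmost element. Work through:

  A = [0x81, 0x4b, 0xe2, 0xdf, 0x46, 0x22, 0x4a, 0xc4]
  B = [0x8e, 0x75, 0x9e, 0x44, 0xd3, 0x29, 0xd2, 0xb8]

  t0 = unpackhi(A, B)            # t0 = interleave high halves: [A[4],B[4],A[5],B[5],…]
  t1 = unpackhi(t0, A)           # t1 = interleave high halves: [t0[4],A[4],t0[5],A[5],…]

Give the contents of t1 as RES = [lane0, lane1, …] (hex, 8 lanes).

→ t0 |46|d3|22|29|4a|d2|c4|b8|
→ t1 |4a|46|d2|22|c4|4a|b8|c4|

RES = [ 0x4a  0x46  0xd2  0x22  0xc4  0x4a  0xb8  0xc4 ]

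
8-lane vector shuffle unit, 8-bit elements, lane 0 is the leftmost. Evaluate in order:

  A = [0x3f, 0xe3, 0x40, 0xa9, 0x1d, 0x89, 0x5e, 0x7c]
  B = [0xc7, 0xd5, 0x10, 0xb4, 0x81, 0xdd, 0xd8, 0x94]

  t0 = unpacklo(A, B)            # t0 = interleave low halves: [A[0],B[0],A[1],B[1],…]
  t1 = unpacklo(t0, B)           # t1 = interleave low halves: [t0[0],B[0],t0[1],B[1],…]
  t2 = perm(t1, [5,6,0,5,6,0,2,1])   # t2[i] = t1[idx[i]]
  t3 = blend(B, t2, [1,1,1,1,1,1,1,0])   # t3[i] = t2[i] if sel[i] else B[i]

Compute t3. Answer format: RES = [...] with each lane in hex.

  t0: 3f c7 e3 d5 40 10 a9 b4
  t1: 3f c7 c7 d5 e3 10 d5 b4
  t2: 10 d5 3f 10 d5 3f c7 c7
  t3: 10 d5 3f 10 d5 3f c7 94

RES = [0x10, 0xd5, 0x3f, 0x10, 0xd5, 0x3f, 0xc7, 0x94]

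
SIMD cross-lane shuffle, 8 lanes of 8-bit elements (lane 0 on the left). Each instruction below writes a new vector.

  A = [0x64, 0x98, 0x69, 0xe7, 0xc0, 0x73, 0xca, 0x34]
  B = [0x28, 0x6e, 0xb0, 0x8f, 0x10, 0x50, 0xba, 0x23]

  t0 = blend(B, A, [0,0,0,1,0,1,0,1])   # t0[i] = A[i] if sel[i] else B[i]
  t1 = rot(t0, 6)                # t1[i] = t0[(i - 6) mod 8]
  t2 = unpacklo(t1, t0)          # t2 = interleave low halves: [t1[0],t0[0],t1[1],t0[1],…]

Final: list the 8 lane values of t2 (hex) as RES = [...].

RES = [0xb0, 0x28, 0xe7, 0x6e, 0x10, 0xb0, 0x73, 0xe7]

  t0: 28 6e b0 e7 10 73 ba 34
  t1: b0 e7 10 73 ba 34 28 6e
  t2: b0 28 e7 6e 10 b0 73 e7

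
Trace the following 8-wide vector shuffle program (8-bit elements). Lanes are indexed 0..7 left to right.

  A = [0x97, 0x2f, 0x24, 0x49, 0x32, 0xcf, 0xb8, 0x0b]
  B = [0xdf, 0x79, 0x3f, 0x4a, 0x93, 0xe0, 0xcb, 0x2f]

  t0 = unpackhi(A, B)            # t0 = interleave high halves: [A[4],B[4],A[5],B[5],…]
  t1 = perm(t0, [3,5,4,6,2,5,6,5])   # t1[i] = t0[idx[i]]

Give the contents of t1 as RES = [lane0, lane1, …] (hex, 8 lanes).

  t0: 32 93 cf e0 b8 cb 0b 2f
  t1: e0 cb b8 0b cf cb 0b cb

RES = [0xe0, 0xcb, 0xb8, 0x0b, 0xcf, 0xcb, 0x0b, 0xcb]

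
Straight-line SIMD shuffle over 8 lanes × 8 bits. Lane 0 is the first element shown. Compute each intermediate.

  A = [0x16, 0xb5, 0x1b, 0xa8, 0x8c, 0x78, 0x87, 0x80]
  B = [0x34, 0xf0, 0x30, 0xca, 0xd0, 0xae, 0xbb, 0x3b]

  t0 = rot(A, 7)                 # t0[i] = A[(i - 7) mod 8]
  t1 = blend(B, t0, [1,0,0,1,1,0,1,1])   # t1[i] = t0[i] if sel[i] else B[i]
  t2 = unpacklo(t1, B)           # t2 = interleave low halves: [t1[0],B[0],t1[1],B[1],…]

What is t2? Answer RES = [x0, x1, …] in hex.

RES = [0xb5, 0x34, 0xf0, 0xf0, 0x30, 0x30, 0x8c, 0xca]

→ t0 |b5|1b|a8|8c|78|87|80|16|
→ t1 |b5|f0|30|8c|78|ae|80|16|
→ t2 |b5|34|f0|f0|30|30|8c|ca|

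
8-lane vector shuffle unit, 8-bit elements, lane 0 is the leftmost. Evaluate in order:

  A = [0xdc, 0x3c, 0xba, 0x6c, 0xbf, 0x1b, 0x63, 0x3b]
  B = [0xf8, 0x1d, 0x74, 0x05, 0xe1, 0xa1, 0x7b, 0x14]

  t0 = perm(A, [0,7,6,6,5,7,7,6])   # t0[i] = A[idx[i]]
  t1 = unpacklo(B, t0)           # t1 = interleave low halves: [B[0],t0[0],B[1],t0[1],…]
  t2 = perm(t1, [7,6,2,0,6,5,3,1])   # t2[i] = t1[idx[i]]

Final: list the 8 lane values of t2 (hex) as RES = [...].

  t0: dc 3b 63 63 1b 3b 3b 63
  t1: f8 dc 1d 3b 74 63 05 63
  t2: 63 05 1d f8 05 63 3b dc

RES = [0x63, 0x05, 0x1d, 0xf8, 0x05, 0x63, 0x3b, 0xdc]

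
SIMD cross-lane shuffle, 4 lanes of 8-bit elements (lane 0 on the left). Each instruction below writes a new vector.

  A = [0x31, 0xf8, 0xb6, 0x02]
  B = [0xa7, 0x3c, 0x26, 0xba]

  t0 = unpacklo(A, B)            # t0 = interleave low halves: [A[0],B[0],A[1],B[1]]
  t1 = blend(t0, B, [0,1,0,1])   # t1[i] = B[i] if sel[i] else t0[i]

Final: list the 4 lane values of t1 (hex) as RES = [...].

RES = [ 0x31  0x3c  0xf8  0xba ]

→ t0 |31|a7|f8|3c|
→ t1 |31|3c|f8|ba|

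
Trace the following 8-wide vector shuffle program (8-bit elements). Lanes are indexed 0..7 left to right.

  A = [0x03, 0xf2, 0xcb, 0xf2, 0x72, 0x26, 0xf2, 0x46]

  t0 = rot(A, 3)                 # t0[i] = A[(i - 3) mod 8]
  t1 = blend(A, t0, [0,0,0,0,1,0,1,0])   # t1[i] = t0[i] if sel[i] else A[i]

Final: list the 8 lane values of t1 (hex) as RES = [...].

RES = [0x03, 0xf2, 0xcb, 0xf2, 0xf2, 0x26, 0xf2, 0x46]

t0 = [0x26, 0xf2, 0x46, 0x03, 0xf2, 0xcb, 0xf2, 0x72]
t1 = [0x03, 0xf2, 0xcb, 0xf2, 0xf2, 0x26, 0xf2, 0x46]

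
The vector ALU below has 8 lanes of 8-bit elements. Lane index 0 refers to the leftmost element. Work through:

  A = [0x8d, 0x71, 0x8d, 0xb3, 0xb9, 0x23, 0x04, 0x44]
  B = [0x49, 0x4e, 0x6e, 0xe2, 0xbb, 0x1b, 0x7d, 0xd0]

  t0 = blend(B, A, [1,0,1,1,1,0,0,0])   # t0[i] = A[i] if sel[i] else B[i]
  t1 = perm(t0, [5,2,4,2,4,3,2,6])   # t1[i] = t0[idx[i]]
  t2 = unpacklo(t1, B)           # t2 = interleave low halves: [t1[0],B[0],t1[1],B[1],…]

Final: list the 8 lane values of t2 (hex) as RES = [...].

  t0: 8d 4e 8d b3 b9 1b 7d d0
  t1: 1b 8d b9 8d b9 b3 8d 7d
  t2: 1b 49 8d 4e b9 6e 8d e2

RES = [ 0x1b  0x49  0x8d  0x4e  0xb9  0x6e  0x8d  0xe2 ]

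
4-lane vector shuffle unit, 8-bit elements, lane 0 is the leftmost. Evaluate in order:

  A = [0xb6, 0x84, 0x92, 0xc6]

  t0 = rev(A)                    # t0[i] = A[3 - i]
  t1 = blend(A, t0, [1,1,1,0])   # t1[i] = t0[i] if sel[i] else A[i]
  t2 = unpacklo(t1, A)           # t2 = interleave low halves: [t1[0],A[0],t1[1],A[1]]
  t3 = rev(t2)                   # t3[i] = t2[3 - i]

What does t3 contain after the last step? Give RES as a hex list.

t0 = [0xc6, 0x92, 0x84, 0xb6]
t1 = [0xc6, 0x92, 0x84, 0xc6]
t2 = [0xc6, 0xb6, 0x92, 0x84]
t3 = [0x84, 0x92, 0xb6, 0xc6]

RES = [ 0x84  0x92  0xb6  0xc6 ]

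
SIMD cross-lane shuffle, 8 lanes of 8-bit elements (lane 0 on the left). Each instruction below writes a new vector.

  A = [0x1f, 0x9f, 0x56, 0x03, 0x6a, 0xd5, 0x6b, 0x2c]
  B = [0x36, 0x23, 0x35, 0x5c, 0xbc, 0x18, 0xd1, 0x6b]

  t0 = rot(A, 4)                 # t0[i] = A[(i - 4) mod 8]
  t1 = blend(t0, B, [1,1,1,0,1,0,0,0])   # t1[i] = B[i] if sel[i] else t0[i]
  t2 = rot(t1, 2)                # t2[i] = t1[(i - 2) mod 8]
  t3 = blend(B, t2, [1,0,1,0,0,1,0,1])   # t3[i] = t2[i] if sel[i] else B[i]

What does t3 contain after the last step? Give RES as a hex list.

RES = [0x56, 0x23, 0x36, 0x5c, 0xbc, 0x2c, 0xd1, 0x9f]

t0 = [0x6a, 0xd5, 0x6b, 0x2c, 0x1f, 0x9f, 0x56, 0x03]
t1 = [0x36, 0x23, 0x35, 0x2c, 0xbc, 0x9f, 0x56, 0x03]
t2 = [0x56, 0x03, 0x36, 0x23, 0x35, 0x2c, 0xbc, 0x9f]
t3 = [0x56, 0x23, 0x36, 0x5c, 0xbc, 0x2c, 0xd1, 0x9f]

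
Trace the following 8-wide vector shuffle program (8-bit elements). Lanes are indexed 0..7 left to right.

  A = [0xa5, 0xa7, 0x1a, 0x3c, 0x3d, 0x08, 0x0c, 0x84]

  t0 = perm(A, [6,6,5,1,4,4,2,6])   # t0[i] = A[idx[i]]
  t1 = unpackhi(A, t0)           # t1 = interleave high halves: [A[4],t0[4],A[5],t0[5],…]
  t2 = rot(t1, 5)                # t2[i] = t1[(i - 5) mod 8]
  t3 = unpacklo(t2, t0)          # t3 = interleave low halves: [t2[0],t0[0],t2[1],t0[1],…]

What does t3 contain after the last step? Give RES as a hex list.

RES = [0x3d, 0x0c, 0x0c, 0x0c, 0x1a, 0x08, 0x84, 0xa7]

t0 = [0x0c, 0x0c, 0x08, 0xa7, 0x3d, 0x3d, 0x1a, 0x0c]
t1 = [0x3d, 0x3d, 0x08, 0x3d, 0x0c, 0x1a, 0x84, 0x0c]
t2 = [0x3d, 0x0c, 0x1a, 0x84, 0x0c, 0x3d, 0x3d, 0x08]
t3 = [0x3d, 0x0c, 0x0c, 0x0c, 0x1a, 0x08, 0x84, 0xa7]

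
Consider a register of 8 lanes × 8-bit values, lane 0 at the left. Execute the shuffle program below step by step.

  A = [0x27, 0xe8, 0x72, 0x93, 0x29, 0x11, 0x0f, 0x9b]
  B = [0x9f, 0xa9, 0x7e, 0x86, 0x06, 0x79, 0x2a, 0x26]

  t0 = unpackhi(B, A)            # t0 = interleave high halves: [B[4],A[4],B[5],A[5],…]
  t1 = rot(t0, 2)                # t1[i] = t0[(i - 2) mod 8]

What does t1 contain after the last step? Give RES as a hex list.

RES = [0x26, 0x9b, 0x06, 0x29, 0x79, 0x11, 0x2a, 0x0f]

  t0: 06 29 79 11 2a 0f 26 9b
  t1: 26 9b 06 29 79 11 2a 0f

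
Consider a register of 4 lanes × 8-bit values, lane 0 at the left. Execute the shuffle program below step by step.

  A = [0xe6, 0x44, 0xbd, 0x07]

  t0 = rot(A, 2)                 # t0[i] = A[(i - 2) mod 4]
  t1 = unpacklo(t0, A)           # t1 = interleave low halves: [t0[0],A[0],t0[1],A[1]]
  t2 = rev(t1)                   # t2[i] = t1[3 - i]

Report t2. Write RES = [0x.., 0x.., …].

RES = [ 0x44  0x07  0xe6  0xbd ]

→ t0 |bd|07|e6|44|
→ t1 |bd|e6|07|44|
→ t2 |44|07|e6|bd|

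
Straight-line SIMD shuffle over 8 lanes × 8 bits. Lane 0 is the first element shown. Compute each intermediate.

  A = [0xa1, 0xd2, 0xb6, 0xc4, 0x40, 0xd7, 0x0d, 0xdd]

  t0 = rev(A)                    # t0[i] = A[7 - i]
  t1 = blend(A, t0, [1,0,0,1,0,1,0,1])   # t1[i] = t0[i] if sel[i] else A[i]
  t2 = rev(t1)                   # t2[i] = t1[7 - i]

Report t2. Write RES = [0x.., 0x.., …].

t0 = [0xdd, 0x0d, 0xd7, 0x40, 0xc4, 0xb6, 0xd2, 0xa1]
t1 = [0xdd, 0xd2, 0xb6, 0x40, 0x40, 0xb6, 0x0d, 0xa1]
t2 = [0xa1, 0x0d, 0xb6, 0x40, 0x40, 0xb6, 0xd2, 0xdd]

RES = [0xa1, 0x0d, 0xb6, 0x40, 0x40, 0xb6, 0xd2, 0xdd]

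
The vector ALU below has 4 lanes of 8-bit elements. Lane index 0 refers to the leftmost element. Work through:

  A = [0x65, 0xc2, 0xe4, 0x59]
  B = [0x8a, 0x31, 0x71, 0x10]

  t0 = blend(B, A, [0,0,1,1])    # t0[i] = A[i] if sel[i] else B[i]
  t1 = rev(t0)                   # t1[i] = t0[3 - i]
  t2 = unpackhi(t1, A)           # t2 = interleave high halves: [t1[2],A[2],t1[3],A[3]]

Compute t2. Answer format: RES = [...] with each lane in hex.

  t0: 8a 31 e4 59
  t1: 59 e4 31 8a
  t2: 31 e4 8a 59

RES = [0x31, 0xe4, 0x8a, 0x59]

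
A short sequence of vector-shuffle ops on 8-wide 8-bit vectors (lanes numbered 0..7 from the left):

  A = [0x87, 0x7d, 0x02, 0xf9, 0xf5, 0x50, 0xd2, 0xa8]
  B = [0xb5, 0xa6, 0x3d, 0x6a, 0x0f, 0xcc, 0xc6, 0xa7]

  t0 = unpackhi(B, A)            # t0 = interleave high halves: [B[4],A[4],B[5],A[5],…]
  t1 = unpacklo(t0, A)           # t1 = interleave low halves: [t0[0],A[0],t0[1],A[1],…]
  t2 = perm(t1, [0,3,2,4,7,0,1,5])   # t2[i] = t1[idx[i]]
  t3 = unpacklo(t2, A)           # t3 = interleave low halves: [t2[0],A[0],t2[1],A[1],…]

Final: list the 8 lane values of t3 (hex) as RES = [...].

  t0: 0f f5 cc 50 c6 d2 a7 a8
  t1: 0f 87 f5 7d cc 02 50 f9
  t2: 0f 7d f5 cc f9 0f 87 02
  t3: 0f 87 7d 7d f5 02 cc f9

RES = [ 0x0f  0x87  0x7d  0x7d  0xf5  0x02  0xcc  0xf9 ]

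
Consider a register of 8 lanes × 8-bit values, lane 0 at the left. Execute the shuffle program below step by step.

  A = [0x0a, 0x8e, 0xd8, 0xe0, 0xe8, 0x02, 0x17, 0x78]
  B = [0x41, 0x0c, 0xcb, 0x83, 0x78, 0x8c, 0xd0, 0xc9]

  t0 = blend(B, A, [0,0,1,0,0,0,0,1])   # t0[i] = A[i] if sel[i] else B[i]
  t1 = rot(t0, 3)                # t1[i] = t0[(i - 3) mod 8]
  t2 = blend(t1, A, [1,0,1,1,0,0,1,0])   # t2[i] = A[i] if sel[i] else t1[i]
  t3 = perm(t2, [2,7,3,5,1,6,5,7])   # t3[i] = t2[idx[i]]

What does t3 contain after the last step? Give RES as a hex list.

RES = [0xd8, 0x78, 0xe0, 0xd8, 0xd0, 0x17, 0xd8, 0x78]

→ t0 |41|0c|d8|83|78|8c|d0|78|
→ t1 |8c|d0|78|41|0c|d8|83|78|
→ t2 |0a|d0|d8|e0|0c|d8|17|78|
→ t3 |d8|78|e0|d8|d0|17|d8|78|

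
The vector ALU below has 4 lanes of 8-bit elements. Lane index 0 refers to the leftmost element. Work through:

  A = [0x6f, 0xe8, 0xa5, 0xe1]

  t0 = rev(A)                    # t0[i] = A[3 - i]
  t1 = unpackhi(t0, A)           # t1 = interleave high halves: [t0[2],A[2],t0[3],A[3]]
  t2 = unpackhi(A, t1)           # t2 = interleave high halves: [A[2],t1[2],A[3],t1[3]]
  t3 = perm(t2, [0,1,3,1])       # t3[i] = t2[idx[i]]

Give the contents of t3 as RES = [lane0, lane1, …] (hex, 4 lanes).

t0 = [0xe1, 0xa5, 0xe8, 0x6f]
t1 = [0xe8, 0xa5, 0x6f, 0xe1]
t2 = [0xa5, 0x6f, 0xe1, 0xe1]
t3 = [0xa5, 0x6f, 0xe1, 0x6f]

RES = [0xa5, 0x6f, 0xe1, 0x6f]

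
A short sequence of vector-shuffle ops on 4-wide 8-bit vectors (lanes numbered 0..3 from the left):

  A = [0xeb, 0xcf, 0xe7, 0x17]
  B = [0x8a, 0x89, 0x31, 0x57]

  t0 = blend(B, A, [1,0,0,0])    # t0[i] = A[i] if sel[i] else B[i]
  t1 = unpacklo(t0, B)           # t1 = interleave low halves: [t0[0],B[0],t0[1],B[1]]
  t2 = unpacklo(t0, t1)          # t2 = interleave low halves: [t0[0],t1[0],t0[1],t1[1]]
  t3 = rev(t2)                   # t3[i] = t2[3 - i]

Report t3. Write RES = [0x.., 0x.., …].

t0 = [0xeb, 0x89, 0x31, 0x57]
t1 = [0xeb, 0x8a, 0x89, 0x89]
t2 = [0xeb, 0xeb, 0x89, 0x8a]
t3 = [0x8a, 0x89, 0xeb, 0xeb]

RES = [ 0x8a  0x89  0xeb  0xeb ]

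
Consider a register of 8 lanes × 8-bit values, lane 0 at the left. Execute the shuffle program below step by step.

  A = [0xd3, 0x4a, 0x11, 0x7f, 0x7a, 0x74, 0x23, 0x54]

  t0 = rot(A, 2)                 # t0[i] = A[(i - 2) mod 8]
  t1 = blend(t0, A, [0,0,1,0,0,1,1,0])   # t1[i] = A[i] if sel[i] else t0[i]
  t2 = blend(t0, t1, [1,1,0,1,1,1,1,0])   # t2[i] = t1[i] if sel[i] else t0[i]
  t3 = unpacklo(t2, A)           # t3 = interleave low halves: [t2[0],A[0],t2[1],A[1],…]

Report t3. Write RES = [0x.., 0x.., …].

  t0: 23 54 d3 4a 11 7f 7a 74
  t1: 23 54 11 4a 11 74 23 74
  t2: 23 54 d3 4a 11 74 23 74
  t3: 23 d3 54 4a d3 11 4a 7f

RES = [ 0x23  0xd3  0x54  0x4a  0xd3  0x11  0x4a  0x7f ]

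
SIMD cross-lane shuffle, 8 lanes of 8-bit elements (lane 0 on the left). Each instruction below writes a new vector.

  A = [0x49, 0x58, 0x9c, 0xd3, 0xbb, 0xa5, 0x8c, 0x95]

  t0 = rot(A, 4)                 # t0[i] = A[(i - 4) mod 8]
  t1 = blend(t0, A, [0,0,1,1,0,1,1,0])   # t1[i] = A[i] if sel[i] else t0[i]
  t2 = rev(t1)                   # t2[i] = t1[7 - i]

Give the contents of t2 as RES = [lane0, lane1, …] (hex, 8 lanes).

→ t0 |bb|a5|8c|95|49|58|9c|d3|
→ t1 |bb|a5|9c|d3|49|a5|8c|d3|
→ t2 |d3|8c|a5|49|d3|9c|a5|bb|

RES = [ 0xd3  0x8c  0xa5  0x49  0xd3  0x9c  0xa5  0xbb ]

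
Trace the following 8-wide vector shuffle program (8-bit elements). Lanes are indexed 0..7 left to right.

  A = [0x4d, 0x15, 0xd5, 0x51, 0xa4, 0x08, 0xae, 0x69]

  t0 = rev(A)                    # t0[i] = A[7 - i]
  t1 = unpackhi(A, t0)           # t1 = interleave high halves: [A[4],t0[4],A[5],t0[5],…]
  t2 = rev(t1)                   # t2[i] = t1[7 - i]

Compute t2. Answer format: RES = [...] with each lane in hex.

  t0: 69 ae 08 a4 51 d5 15 4d
  t1: a4 51 08 d5 ae 15 69 4d
  t2: 4d 69 15 ae d5 08 51 a4

RES = [0x4d, 0x69, 0x15, 0xae, 0xd5, 0x08, 0x51, 0xa4]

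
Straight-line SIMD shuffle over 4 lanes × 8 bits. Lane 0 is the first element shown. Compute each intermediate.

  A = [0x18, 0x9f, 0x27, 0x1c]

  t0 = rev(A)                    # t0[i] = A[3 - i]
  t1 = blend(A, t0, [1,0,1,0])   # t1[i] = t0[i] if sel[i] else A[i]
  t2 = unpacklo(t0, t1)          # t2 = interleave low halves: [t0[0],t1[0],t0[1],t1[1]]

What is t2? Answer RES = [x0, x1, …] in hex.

RES = [0x1c, 0x1c, 0x27, 0x9f]

t0 = [0x1c, 0x27, 0x9f, 0x18]
t1 = [0x1c, 0x9f, 0x9f, 0x1c]
t2 = [0x1c, 0x1c, 0x27, 0x9f]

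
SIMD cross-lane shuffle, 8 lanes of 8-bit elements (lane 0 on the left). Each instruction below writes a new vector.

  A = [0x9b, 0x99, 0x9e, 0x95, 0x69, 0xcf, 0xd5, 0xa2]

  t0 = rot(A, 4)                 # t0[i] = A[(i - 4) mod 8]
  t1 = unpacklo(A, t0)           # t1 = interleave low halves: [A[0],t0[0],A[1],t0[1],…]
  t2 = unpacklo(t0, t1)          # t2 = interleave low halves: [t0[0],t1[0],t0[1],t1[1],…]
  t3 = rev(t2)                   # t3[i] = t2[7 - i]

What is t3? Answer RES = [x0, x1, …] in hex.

  t0: 69 cf d5 a2 9b 99 9e 95
  t1: 9b 69 99 cf 9e d5 95 a2
  t2: 69 9b cf 69 d5 99 a2 cf
  t3: cf a2 99 d5 69 cf 9b 69

RES = [0xcf, 0xa2, 0x99, 0xd5, 0x69, 0xcf, 0x9b, 0x69]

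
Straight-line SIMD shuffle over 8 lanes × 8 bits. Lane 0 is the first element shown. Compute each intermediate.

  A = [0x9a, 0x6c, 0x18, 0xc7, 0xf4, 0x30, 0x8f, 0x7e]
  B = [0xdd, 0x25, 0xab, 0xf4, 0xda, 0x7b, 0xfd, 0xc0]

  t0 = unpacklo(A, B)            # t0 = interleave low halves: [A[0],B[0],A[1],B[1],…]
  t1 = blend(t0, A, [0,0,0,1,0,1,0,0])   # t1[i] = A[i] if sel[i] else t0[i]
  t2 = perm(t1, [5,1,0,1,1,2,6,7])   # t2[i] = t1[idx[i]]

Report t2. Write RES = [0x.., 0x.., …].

→ t0 |9a|dd|6c|25|18|ab|c7|f4|
→ t1 |9a|dd|6c|c7|18|30|c7|f4|
→ t2 |30|dd|9a|dd|dd|6c|c7|f4|

RES = [0x30, 0xdd, 0x9a, 0xdd, 0xdd, 0x6c, 0xc7, 0xf4]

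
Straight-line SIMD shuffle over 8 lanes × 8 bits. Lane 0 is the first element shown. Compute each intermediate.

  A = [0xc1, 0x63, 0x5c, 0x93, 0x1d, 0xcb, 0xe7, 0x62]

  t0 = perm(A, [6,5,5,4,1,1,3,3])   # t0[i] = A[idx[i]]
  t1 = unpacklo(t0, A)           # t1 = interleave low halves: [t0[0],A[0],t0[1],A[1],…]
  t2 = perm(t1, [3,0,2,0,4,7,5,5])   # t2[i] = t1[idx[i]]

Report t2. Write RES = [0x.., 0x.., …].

RES = [ 0x63  0xe7  0xcb  0xe7  0xcb  0x93  0x5c  0x5c ]

  t0: e7 cb cb 1d 63 63 93 93
  t1: e7 c1 cb 63 cb 5c 1d 93
  t2: 63 e7 cb e7 cb 93 5c 5c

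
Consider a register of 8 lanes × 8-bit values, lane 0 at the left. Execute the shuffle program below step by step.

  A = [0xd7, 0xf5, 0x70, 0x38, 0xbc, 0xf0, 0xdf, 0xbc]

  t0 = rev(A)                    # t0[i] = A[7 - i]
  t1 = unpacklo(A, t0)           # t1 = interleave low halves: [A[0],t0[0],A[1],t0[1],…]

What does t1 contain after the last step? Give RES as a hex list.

→ t0 |bc|df|f0|bc|38|70|f5|d7|
→ t1 |d7|bc|f5|df|70|f0|38|bc|

RES = [0xd7, 0xbc, 0xf5, 0xdf, 0x70, 0xf0, 0x38, 0xbc]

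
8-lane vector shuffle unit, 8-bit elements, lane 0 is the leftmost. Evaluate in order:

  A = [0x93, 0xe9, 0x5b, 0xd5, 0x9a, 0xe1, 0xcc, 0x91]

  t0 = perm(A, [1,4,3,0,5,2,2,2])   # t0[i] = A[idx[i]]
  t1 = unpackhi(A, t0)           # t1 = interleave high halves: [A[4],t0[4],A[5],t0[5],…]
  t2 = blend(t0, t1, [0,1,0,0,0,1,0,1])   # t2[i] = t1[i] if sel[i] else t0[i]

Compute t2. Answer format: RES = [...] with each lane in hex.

t0 = [0xe9, 0x9a, 0xd5, 0x93, 0xe1, 0x5b, 0x5b, 0x5b]
t1 = [0x9a, 0xe1, 0xe1, 0x5b, 0xcc, 0x5b, 0x91, 0x5b]
t2 = [0xe9, 0xe1, 0xd5, 0x93, 0xe1, 0x5b, 0x5b, 0x5b]

RES = [0xe9, 0xe1, 0xd5, 0x93, 0xe1, 0x5b, 0x5b, 0x5b]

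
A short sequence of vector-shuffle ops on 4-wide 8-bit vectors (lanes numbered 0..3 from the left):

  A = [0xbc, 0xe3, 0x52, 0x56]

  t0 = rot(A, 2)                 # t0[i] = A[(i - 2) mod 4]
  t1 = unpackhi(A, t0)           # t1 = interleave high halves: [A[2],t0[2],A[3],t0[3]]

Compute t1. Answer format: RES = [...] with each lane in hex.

→ t0 |52|56|bc|e3|
→ t1 |52|bc|56|e3|

RES = [0x52, 0xbc, 0x56, 0xe3]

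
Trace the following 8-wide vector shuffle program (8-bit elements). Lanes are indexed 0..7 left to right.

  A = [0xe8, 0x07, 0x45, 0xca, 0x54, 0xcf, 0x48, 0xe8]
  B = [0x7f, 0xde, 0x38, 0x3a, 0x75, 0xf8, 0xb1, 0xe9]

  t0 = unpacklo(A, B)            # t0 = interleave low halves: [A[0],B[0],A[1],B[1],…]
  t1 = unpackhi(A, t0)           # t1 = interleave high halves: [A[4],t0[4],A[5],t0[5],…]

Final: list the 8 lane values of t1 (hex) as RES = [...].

RES = [0x54, 0x45, 0xcf, 0x38, 0x48, 0xca, 0xe8, 0x3a]

t0 = [0xe8, 0x7f, 0x07, 0xde, 0x45, 0x38, 0xca, 0x3a]
t1 = [0x54, 0x45, 0xcf, 0x38, 0x48, 0xca, 0xe8, 0x3a]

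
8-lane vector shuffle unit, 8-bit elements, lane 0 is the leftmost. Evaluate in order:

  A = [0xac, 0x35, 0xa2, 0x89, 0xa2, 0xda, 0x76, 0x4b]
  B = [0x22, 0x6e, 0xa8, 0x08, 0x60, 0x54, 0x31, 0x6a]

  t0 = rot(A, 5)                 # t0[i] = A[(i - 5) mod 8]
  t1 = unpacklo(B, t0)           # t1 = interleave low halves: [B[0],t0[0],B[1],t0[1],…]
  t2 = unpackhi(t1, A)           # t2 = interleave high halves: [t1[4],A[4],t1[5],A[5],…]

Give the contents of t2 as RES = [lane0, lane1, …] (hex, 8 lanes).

t0 = [0x89, 0xa2, 0xda, 0x76, 0x4b, 0xac, 0x35, 0xa2]
t1 = [0x22, 0x89, 0x6e, 0xa2, 0xa8, 0xda, 0x08, 0x76]
t2 = [0xa8, 0xa2, 0xda, 0xda, 0x08, 0x76, 0x76, 0x4b]

RES = [ 0xa8  0xa2  0xda  0xda  0x08  0x76  0x76  0x4b ]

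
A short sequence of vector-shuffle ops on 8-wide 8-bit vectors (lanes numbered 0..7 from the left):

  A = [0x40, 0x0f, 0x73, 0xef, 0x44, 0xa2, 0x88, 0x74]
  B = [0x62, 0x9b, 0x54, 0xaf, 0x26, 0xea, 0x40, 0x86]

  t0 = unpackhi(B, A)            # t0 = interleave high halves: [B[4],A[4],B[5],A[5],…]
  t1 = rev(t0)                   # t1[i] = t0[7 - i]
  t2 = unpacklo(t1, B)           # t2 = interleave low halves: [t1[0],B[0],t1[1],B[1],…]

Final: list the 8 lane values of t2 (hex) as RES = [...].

t0 = [0x26, 0x44, 0xea, 0xa2, 0x40, 0x88, 0x86, 0x74]
t1 = [0x74, 0x86, 0x88, 0x40, 0xa2, 0xea, 0x44, 0x26]
t2 = [0x74, 0x62, 0x86, 0x9b, 0x88, 0x54, 0x40, 0xaf]

RES = [ 0x74  0x62  0x86  0x9b  0x88  0x54  0x40  0xaf ]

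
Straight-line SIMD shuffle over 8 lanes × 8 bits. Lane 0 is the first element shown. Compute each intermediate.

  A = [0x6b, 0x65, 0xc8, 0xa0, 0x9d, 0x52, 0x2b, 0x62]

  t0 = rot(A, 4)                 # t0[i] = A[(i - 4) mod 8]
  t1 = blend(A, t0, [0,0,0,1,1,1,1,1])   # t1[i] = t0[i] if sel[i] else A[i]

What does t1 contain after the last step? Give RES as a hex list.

t0 = [0x9d, 0x52, 0x2b, 0x62, 0x6b, 0x65, 0xc8, 0xa0]
t1 = [0x6b, 0x65, 0xc8, 0x62, 0x6b, 0x65, 0xc8, 0xa0]

RES = [0x6b, 0x65, 0xc8, 0x62, 0x6b, 0x65, 0xc8, 0xa0]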